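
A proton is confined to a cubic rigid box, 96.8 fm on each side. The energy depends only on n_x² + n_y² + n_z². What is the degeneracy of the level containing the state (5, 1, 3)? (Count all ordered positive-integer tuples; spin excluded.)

degeneracy = 6

The level has n_x² + n_y² + n_z² = 35. The ordered positive-integer solutions are (1, 3, 5), (1, 5, 3), (3, 1, 5), (3, 5, 1), (5, 1, 3), (5, 3, 1).
That gives 6 states.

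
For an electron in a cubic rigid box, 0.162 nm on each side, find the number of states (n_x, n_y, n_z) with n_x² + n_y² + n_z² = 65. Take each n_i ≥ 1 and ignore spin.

The level has n_x² + n_y² + n_z² = 65. The ordered positive-integer solutions are (2, 5, 6), (2, 6, 5), (5, 2, 6), (5, 6, 2), (6, 2, 5), (6, 5, 2).
That gives 6 states.

degeneracy = 6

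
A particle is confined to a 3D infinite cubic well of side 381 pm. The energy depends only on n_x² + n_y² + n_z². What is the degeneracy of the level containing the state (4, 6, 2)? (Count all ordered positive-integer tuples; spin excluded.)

The level has n_x² + n_y² + n_z² = 56. The ordered positive-integer solutions are (2, 4, 6), (2, 6, 4), (4, 2, 6), (4, 6, 2), (6, 2, 4), (6, 4, 2).
That gives 6 states.

degeneracy = 6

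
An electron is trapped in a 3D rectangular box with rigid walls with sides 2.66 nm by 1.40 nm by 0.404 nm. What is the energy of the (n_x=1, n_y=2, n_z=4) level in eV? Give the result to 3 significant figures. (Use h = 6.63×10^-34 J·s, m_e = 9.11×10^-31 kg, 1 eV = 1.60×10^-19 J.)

E = 37.8 eV

For a 3D rectangular well E = (h²/8m_e)·Σ n_i²/L_i² = (6.63×10^-34)²/(8·9.11×10^-31) · [1²/(2.66 nm)² + 2²/(1.40 nm)² + 4²/(0.404 nm)²].
Evaluating gives E = 6.044×10^-18 J = 37.8 eV.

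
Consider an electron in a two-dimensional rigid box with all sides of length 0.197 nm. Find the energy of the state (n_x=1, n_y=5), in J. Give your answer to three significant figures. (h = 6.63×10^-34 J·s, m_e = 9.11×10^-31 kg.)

For a 2D rectangular well E = (h²/8m_e)·Σ n_i²/L_i² = (6.63×10^-34)²/(8·9.11×10^-31) · [1²/(0.197 nm)² + 5²/(0.197 nm)²].
Evaluating gives E = 4.04×10^-17 J.

E = 4.04×10^-17 J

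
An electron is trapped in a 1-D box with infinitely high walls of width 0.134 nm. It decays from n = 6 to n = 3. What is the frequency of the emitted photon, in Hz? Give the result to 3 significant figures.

f = 1.37×10^17 Hz

E_1 = h²/(8m_eL²) = 3.355×10^-18 J and ΔE = (6² − 3²)E_1 = 9.058×10^-17 J.
f = ΔE/h = 9.058×10^-17/6.626×10^-34 = 1.37×10^17 Hz.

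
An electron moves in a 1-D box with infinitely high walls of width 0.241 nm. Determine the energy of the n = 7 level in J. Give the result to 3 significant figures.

E_7 = 5.08×10^-17 J

For an infinite well E_n = n²h²/(8m_eL²), so E_1 = h²/(8m_eL²) = (6.626×10^-34)²/(8·9.109×10^-31·(2.41×10^-10 m)²) = 1.037×10^-18 J.
Then E_7 = 7²·E_1 = 49·1.037×10^-18 J = 5.08×10^-17 J.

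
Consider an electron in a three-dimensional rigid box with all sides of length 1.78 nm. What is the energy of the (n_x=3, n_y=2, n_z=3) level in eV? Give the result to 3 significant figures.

E = 2.61 eV

For a 3D rectangular well E = (h²/8m_e)·Σ n_i²/L_i² = (6.626×10^-34)²/(8·9.109×10^-31) · [3²/(1.78 nm)² + 2²/(1.78 nm)² + 3²/(1.78 nm)²].
Evaluating gives E = 4.183×10^-19 J = 2.61 eV.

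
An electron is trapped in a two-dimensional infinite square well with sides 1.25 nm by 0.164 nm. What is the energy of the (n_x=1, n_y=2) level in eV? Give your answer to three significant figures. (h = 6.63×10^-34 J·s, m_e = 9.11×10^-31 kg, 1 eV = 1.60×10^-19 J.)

For a 2D rectangular well E = (h²/8m_e)·Σ n_i²/L_i² = (6.63×10^-34)²/(8·9.11×10^-31) · [1²/(1.25 nm)² + 2²/(0.164 nm)²].
Evaluating gives E = 9.009×10^-18 J = 56.3 eV.

E = 56.3 eV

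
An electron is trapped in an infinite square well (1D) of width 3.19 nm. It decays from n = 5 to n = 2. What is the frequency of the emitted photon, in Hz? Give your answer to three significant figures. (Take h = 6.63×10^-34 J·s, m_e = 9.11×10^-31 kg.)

f = 1.88×10^14 Hz

E_1 = h²/(8m_eL²) = 5.927×10^-21 J and ΔE = (5² − 2²)E_1 = 1.245×10^-19 J.
f = ΔE/h = 1.245×10^-19/6.63×10^-34 = 1.88×10^14 Hz.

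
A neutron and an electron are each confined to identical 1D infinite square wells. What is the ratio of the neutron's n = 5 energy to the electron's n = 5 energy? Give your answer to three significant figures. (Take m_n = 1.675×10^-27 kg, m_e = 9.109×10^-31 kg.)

5.44×10^-4

E_n ∝ 1/m at fixed n and L, so the ratio is m_e/m_n = 9.109×10^-31/1.675×10^-27 = 5.44×10^-4.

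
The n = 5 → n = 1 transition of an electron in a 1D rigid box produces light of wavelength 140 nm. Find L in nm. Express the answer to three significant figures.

L = 1.01 nm

The photon carries ΔE = hc/λ = 6.626×10^-34·2.998×10^8/1.40×10^-7 m = 1.419×10^-18 J.
Since ΔE = (5² − 1²)E_1, E_1 = 5.913×10^-20 J, and L = h/√(8m_eE_1) = 1.01×10^-9 m = 1.01 nm.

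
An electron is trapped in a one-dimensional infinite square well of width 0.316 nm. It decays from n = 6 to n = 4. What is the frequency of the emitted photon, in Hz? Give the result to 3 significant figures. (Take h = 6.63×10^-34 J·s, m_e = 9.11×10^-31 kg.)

E_1 = h²/(8m_eL²) = 6.040×10^-19 J and ΔE = (6² − 4²)E_1 = 1.208×10^-17 J.
f = ΔE/h = 1.208×10^-17/6.63×10^-34 = 1.82×10^16 Hz.

f = 1.82×10^16 Hz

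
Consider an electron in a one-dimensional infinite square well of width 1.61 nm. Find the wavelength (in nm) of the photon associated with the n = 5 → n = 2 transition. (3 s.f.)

λ = 407 nm

E_1 = h²/(8m_eL²) = 2.324×10^-20 J, so ΔE = (5² − 2²)E_1 = 4.880×10^-19 J.
λ = hc/ΔE = (6.626×10^-34·2.998×10^8)/4.880×10^-19 = 4.07×10^-7 m = 407 nm.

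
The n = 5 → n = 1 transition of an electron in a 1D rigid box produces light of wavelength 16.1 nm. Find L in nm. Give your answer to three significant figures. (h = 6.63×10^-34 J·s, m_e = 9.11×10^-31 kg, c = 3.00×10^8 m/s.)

The photon carries ΔE = hc/λ = 6.63×10^-34·3.00×10^8/1.61×10^-8 m = 1.235×10^-17 J.
Since ΔE = (5² − 1²)E_1, E_1 = 5.146×10^-19 J, and L = h/√(8m_eE_1) = 3.42×10^-10 m = 0.342 nm.

L = 0.342 nm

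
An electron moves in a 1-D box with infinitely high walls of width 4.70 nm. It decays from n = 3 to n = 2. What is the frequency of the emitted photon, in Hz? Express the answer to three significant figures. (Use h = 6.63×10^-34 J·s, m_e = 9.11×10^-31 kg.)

E_1 = h²/(8m_eL²) = 2.730×10^-21 J and ΔE = (3² − 2²)E_1 = 1.365×10^-20 J.
f = ΔE/h = 1.365×10^-20/6.63×10^-34 = 2.06×10^13 Hz.

f = 2.06×10^13 Hz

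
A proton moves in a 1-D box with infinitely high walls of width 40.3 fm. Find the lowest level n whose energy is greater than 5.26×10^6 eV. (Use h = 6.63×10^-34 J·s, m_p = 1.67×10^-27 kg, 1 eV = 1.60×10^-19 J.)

E_1 = h²/(8m_pL²) = 2.026×10^-14 J = 1.266×10^5 eV.
Need n² > 5.26×10^6/1.266×10^5 = 41.55, i.e. n > 6.446.
The smallest integer satisfying this is n = 7.

n = 7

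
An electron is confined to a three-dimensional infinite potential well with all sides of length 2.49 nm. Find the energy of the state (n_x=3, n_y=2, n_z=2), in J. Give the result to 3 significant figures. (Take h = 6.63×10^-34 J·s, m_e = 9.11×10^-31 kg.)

E = 1.65×10^-19 J

For a 3D rectangular well E = (h²/8m_e)·Σ n_i²/L_i² = (6.63×10^-34)²/(8·9.11×10^-31) · [3²/(2.49 nm)² + 2²/(2.49 nm)² + 2²/(2.49 nm)²].
Evaluating gives E = 1.65×10^-19 J.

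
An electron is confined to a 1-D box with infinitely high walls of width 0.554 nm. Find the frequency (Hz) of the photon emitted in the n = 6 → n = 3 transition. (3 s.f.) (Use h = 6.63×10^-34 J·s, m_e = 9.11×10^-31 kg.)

E_1 = h²/(8m_eL²) = 1.965×10^-19 J and ΔE = (6² − 3²)E_1 = 5.306×10^-18 J.
f = ΔE/h = 5.306×10^-18/6.63×10^-34 = 8.00×10^15 Hz.

f = 8.00×10^15 Hz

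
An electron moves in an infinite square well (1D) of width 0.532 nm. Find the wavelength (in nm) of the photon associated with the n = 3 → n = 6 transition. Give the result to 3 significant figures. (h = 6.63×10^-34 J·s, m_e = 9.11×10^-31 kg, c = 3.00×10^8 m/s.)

λ = 34.6 nm

E_1 = h²/(8m_eL²) = 2.131×10^-19 J, so ΔE = (6² − 3²)E_1 = 5.754×10^-18 J.
λ = hc/ΔE = (6.63×10^-34·3.00×10^8)/5.754×10^-18 = 3.46×10^-8 m = 34.6 nm.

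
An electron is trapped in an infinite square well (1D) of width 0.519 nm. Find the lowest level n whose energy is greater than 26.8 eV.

n = 5

E_1 = h²/(8m_eL²) = 2.237×10^-19 J = 1.396 eV.
Need n² > 26.8/1.396 = 19.20, i.e. n > 4.382.
The smallest integer satisfying this is n = 5.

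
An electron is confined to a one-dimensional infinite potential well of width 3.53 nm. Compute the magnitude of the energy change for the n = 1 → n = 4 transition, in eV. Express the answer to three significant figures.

E_1 = h²/(8m_eL²) = 4.835×10^-21 J.
|ΔE| = |1² − 4²|·E_1 = 15·4.835×10^-21 J = 7.253×10^-20 J = 0.453 eV.

|ΔE| = 0.453 eV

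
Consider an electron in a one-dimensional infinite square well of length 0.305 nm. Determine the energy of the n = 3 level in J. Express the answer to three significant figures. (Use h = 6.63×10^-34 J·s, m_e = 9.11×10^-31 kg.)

For an infinite well E_n = n²h²/(8m_eL²), so E_1 = h²/(8m_eL²) = (6.63×10^-34)²/(8·9.11×10^-31·(3.05×10^-10 m)²) = 6.484×10^-19 J.
Then E_3 = 3²·E_1 = 9·6.484×10^-19 J = 5.84×10^-18 J.

E_3 = 5.84×10^-18 J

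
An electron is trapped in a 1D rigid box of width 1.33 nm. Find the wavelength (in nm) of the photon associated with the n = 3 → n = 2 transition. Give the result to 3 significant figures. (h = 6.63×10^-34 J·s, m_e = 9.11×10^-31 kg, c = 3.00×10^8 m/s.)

λ = 1.17×10^3 nm

E_1 = h²/(8m_eL²) = 3.410×10^-20 J, so ΔE = (3² − 2²)E_1 = 1.705×10^-19 J.
λ = hc/ΔE = (6.63×10^-34·3.00×10^8)/1.705×10^-19 = 1.17×10^-6 m = 1.17×10^3 nm.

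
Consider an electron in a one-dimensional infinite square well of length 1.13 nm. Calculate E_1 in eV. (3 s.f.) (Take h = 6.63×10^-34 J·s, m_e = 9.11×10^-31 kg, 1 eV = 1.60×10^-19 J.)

E_1 = 0.295 eV

For an infinite well E_n = n²h²/(8m_eL²), so E_1 = h²/(8m_eL²) = (6.63×10^-34)²/(8·9.11×10^-31·(1.13×10^-9 m)²) = 4.723×10^-20 J.
Converting, E_1 = 4.723×10^-20 J / (1.60×10^-19 J/eV) = 0.295 eV.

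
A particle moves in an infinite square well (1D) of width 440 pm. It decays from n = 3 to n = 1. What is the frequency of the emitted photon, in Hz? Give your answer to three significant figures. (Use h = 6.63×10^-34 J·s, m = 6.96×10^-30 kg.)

f = 4.92×10^14 Hz

E_1 = h²/(8mL²) = 4.078×10^-20 J and ΔE = (3² − 1²)E_1 = 3.262×10^-19 J.
f = ΔE/h = 3.262×10^-19/6.63×10^-34 = 4.92×10^14 Hz.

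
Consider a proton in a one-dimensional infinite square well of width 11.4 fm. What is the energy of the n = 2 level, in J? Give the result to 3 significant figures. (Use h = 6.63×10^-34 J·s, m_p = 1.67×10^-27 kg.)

E_2 = 1.01×10^-12 J

For an infinite well E_n = n²h²/(8m_pL²), so E_1 = h²/(8m_pL²) = (6.63×10^-34)²/(8·1.67×10^-27·(1.14×10^-14 m)²) = 2.532×10^-13 J.
Then E_2 = 2²·E_1 = 4·2.532×10^-13 J = 1.01×10^-12 J.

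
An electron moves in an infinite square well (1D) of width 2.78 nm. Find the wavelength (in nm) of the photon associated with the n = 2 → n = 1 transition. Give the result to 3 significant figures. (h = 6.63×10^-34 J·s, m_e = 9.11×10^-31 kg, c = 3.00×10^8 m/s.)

E_1 = h²/(8m_eL²) = 7.804×10^-21 J, so ΔE = (2² − 1²)E_1 = 2.341×10^-20 J.
λ = hc/ΔE = (6.63×10^-34·3.00×10^8)/2.341×10^-20 = 8.50×10^-6 m = 8.50×10^3 nm.

λ = 8.50×10^3 nm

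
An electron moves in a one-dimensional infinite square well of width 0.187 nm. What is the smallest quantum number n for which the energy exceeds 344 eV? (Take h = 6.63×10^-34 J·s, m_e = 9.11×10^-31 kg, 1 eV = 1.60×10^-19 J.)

E_1 = h²/(8m_eL²) = 1.725×10^-18 J = 10.78 eV.
Need n² > 344/10.78 = 31.91, i.e. n > 5.649.
The smallest integer satisfying this is n = 6.

n = 6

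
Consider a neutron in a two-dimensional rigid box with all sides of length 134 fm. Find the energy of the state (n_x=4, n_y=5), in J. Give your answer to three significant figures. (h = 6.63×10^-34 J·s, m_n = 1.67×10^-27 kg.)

For a 2D rectangular well E = (h²/8m_n)·Σ n_i²/L_i² = (6.63×10^-34)²/(8·1.67×10^-27) · [4²/(134 fm)² + 5²/(134 fm)²].
Evaluating gives E = 7.51×10^-14 J.

E = 7.51×10^-14 J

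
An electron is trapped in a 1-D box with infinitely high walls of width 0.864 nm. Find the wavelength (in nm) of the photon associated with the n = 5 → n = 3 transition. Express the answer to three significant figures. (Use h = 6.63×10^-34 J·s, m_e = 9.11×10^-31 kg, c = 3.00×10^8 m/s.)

λ = 154 nm

E_1 = h²/(8m_eL²) = 8.080×10^-20 J, so ΔE = (5² − 3²)E_1 = 1.293×10^-18 J.
λ = hc/ΔE = (6.63×10^-34·3.00×10^8)/1.293×10^-18 = 1.54×10^-7 m = 154 nm.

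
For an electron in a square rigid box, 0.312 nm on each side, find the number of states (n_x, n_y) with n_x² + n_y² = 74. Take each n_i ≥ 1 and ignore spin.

degeneracy = 2

The level has n_x² + n_y² = 74. The ordered positive-integer solutions are (5, 7), (7, 5).
That gives 2 states.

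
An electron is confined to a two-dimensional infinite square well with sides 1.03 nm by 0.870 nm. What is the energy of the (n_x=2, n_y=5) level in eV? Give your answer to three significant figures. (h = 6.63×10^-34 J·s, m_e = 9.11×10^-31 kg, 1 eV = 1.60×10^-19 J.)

For a 2D rectangular well E = (h²/8m_e)·Σ n_i²/L_i² = (6.63×10^-34)²/(8·9.11×10^-31) · [2²/(1.03 nm)² + 5²/(0.870 nm)²].
Evaluating gives E = 2.220×10^-18 J = 13.9 eV.

E = 13.9 eV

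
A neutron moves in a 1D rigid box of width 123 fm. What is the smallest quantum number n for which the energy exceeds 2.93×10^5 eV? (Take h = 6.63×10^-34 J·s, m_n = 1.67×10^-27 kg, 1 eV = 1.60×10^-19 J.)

n = 5

E_1 = h²/(8m_nL²) = 2.175×10^-15 J = 1.359×10^4 eV.
Need n² > 2.93×10^5/1.359×10^4 = 21.56, i.e. n > 4.643.
The smallest integer satisfying this is n = 5.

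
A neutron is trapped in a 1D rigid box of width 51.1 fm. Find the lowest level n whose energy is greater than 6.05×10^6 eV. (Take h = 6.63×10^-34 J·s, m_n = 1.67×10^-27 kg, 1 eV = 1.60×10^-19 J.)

n = 9

E_1 = h²/(8m_nL²) = 1.260×10^-14 J = 7.875×10^4 eV.
Need n² > 6.05×10^6/7.875×10^4 = 76.83, i.e. n > 8.765.
The smallest integer satisfying this is n = 9.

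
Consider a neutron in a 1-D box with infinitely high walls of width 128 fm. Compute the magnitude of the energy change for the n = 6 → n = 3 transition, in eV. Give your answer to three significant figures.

E_1 = h²/(8m_nL²) = 2.000×10^-15 J.
|ΔE| = |6² − 3²|·E_1 = 27·2.000×10^-15 J = 5.400×10^-14 J = 3.37×10^5 eV.

|ΔE| = 3.37×10^5 eV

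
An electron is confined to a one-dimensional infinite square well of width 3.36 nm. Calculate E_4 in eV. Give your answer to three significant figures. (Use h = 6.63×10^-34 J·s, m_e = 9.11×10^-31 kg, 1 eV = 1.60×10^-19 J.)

E_4 = 0.534 eV

For an infinite well E_n = n²h²/(8m_eL²), so E_1 = h²/(8m_eL²) = (6.63×10^-34)²/(8·9.11×10^-31·(3.36×10^-9 m)²) = 5.342×10^-21 J.
Then E_4 = 4²·E_1 = 16·5.342×10^-21 J = 8.547×10^-20 J.
Converting, E_4 = 8.547×10^-20 J / (1.60×10^-19 J/eV) = 0.534 eV.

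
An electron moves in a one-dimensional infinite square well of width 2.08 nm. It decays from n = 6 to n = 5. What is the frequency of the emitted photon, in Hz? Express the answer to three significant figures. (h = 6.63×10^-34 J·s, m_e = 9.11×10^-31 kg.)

E_1 = h²/(8m_eL²) = 1.394×10^-20 J and ΔE = (6² − 5²)E_1 = 1.533×10^-19 J.
f = ΔE/h = 1.533×10^-19/6.63×10^-34 = 2.31×10^14 Hz.

f = 2.31×10^14 Hz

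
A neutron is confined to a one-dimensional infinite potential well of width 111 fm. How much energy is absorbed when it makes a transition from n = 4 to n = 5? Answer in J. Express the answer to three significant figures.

E_1 = h²/(8m_nL²) = 2.659×10^-15 J.
|ΔE| = |4² − 5²|·E_1 = 9·2.659×10^-15 J = 2.39×10^-14 J.

|ΔE| = 2.39×10^-14 J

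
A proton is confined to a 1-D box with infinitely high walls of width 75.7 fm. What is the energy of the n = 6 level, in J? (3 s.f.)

For an infinite well E_n = n²h²/(8m_pL²), so E_1 = h²/(8m_pL²) = (6.626×10^-34)²/(8·1.673×10^-27·(7.57×10^-14 m)²) = 5.724×10^-15 J.
Then E_6 = 6²·E_1 = 36·5.724×10^-15 J = 2.06×10^-13 J.

E_6 = 2.06×10^-13 J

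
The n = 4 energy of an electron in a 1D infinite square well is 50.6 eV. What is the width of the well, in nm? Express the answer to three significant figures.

From E_n = n²h²/(8m_eL²), L = n·h/√(8m_eE_n).
E_4 = 50.6 eV = 8.106×10^-18 J, so L = 4·6.626×10^-34/√(8·9.109×10^-31·8.106×10^-18) = 3.45×10^-10 m = 0.345 nm.

L = 0.345 nm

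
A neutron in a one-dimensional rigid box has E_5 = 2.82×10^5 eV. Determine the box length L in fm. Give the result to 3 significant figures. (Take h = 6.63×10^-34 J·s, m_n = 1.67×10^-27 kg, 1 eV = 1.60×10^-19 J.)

L = 135 fm

From E_n = n²h²/(8m_nL²), L = n·h/√(8m_nE_n).
E_5 = 2.82×10^5 eV = 4.512×10^-14 J, so L = 5·6.63×10^-34/√(8·1.67×10^-27·4.512×10^-14) = 1.35×10^-13 m = 135 fm.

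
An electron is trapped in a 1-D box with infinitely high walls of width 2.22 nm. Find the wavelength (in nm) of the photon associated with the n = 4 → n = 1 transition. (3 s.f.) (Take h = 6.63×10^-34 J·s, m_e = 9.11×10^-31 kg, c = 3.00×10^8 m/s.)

E_1 = h²/(8m_eL²) = 1.224×10^-20 J, so ΔE = (4² − 1²)E_1 = 1.836×10^-19 J.
λ = hc/ΔE = (6.63×10^-34·3.00×10^8)/1.836×10^-19 = 1.08×10^-6 m = 1.08×10^3 nm.

λ = 1.08×10^3 nm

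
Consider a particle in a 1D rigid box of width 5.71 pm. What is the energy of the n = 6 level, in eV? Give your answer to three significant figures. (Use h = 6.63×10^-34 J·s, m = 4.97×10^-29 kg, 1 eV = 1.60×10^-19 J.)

E_6 = 7.63×10^3 eV

For an infinite well E_n = n²h²/(8mL²), so E_1 = h²/(8mL²) = (6.63×10^-34)²/(8·4.97×10^-29·(5.71×10^-12 m)²) = 3.391×10^-17 J.
Then E_6 = 6²·E_1 = 36·3.391×10^-17 J = 1.221×10^-15 J.
Converting, E_6 = 1.221×10^-15 J / (1.60×10^-19 J/eV) = 7.63×10^3 eV.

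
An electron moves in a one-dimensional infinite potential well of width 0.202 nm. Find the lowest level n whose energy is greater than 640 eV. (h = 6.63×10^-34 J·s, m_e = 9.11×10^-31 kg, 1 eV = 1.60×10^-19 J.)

E_1 = h²/(8m_eL²) = 1.478×10^-18 J = 9.238 eV.
Need n² > 640/9.238 = 69.28, i.e. n > 8.323.
The smallest integer satisfying this is n = 9.

n = 9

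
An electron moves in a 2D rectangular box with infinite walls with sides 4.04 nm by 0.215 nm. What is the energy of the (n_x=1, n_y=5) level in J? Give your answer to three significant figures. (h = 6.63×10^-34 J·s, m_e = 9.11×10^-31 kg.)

E = 3.26×10^-17 J

For a 2D rectangular well E = (h²/8m_e)·Σ n_i²/L_i² = (6.63×10^-34)²/(8·9.11×10^-31) · [1²/(4.04 nm)² + 5²/(0.215 nm)²].
Evaluating gives E = 3.26×10^-17 J.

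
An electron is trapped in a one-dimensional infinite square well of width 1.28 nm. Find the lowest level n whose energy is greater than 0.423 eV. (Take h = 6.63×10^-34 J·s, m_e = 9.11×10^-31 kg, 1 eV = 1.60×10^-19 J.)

n = 2

E_1 = h²/(8m_eL²) = 3.681×10^-20 J = 0.2301 eV.
Need n² > 0.423/0.2301 = 1.838, i.e. n > 1.356.
The smallest integer satisfying this is n = 2.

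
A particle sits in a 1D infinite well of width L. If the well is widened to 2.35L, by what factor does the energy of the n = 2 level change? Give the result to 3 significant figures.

E_n ∝ 1/L², so the energy scales by 1/2.35² = 0.181.

0.181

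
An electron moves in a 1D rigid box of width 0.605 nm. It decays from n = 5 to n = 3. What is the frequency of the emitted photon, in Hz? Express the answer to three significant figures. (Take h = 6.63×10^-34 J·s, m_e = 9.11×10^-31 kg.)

f = 3.98×10^15 Hz

E_1 = h²/(8m_eL²) = 1.648×10^-19 J and ΔE = (5² − 3²)E_1 = 2.637×10^-18 J.
f = ΔE/h = 2.637×10^-18/6.63×10^-34 = 3.98×10^15 Hz.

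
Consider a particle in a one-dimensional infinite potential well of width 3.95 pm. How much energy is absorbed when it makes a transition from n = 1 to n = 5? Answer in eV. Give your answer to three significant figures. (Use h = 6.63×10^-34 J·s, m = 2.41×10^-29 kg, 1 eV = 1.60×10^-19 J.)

|ΔE| = 2.19×10^4 eV

E_1 = h²/(8mL²) = 1.461×10^-16 J.
|ΔE| = |1² − 5²|·E_1 = 24·1.461×10^-16 J = 3.506×10^-15 J = 2.19×10^4 eV.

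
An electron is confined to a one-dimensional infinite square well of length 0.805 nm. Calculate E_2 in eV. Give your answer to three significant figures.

E_2 = 2.32 eV

For an infinite well E_n = n²h²/(8m_eL²), so E_1 = h²/(8m_eL²) = (6.626×10^-34)²/(8·9.109×10^-31·(8.05×10^-10 m)²) = 9.297×10^-20 J.
Then E_2 = 2²·E_1 = 4·9.297×10^-20 J = 3.719×10^-19 J.
Converting, E_2 = 3.719×10^-19 J / (1.602×10^-19 J/eV) = 2.32 eV.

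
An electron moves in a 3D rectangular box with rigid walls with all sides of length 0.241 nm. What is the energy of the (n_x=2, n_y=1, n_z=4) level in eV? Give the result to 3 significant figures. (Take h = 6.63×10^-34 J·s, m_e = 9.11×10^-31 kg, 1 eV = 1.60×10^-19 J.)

For a 3D rectangular well E = (h²/8m_e)·Σ n_i²/L_i² = (6.63×10^-34)²/(8·9.11×10^-31) · [2²/(0.241 nm)² + 1²/(0.241 nm)² + 4²/(0.241 nm)²].
Evaluating gives E = 2.181×10^-17 J = 136 eV.

E = 136 eV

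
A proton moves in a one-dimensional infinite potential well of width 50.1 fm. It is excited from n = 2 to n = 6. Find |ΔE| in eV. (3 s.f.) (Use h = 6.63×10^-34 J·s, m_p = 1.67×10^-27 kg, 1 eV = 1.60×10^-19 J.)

E_1 = h²/(8m_pL²) = 1.311×10^-14 J.
|ΔE| = |2² − 6²|·E_1 = 32·1.311×10^-14 J = 4.195×10^-13 J = 2.62×10^6 eV.

|ΔE| = 2.62×10^6 eV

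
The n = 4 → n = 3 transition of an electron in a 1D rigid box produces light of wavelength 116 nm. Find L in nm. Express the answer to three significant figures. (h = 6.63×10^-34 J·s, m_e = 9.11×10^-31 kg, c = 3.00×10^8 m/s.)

L = 0.496 nm

The photon carries ΔE = hc/λ = 6.63×10^-34·3.00×10^8/1.16×10^-7 m = 1.715×10^-18 J.
Since ΔE = (4² − 3²)E_1, E_1 = 2.450×10^-19 J, and L = h/√(8m_eE_1) = 4.96×10^-10 m = 0.496 nm.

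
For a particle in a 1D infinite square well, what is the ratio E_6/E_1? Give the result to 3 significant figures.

36.0

E_n ∝ n², so E_6/E_1 = 6²/1² = 36/1 = 36.0.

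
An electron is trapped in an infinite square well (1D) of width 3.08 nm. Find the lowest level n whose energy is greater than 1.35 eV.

E_1 = h²/(8m_eL²) = 6.351×10^-21 J = 0.03964 eV.
Need n² > 1.35/0.03964 = 34.06, i.e. n > 5.836.
The smallest integer satisfying this is n = 6.

n = 6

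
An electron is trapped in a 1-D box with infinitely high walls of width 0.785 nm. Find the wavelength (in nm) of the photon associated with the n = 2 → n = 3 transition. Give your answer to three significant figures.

E_1 = h²/(8m_eL²) = 9.777×10^-20 J, so ΔE = (3² − 2²)E_1 = 4.889×10^-19 J.
λ = hc/ΔE = (6.626×10^-34·2.998×10^8)/4.889×10^-19 = 4.06×10^-7 m = 406 nm.

λ = 406 nm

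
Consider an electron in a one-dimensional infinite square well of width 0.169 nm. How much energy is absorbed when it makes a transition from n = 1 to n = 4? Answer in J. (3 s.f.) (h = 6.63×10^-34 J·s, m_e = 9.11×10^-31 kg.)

|ΔE| = 3.17×10^-17 J

E_1 = h²/(8m_eL²) = 2.112×10^-18 J.
|ΔE| = |1² − 4²|·E_1 = 15·2.112×10^-18 J = 3.17×10^-17 J.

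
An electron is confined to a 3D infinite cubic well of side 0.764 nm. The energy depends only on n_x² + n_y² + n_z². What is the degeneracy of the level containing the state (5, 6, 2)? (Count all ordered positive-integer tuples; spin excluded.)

degeneracy = 6

The level has n_x² + n_y² + n_z² = 65. The ordered positive-integer solutions are (2, 5, 6), (2, 6, 5), (5, 2, 6), (5, 6, 2), (6, 2, 5), (6, 5, 2).
That gives 6 states.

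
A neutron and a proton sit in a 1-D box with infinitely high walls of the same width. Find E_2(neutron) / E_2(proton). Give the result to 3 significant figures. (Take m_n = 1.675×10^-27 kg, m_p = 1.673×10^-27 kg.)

E_n ∝ 1/m at fixed n and L, so the ratio is m_p/m_n = 1.673×10^-27/1.675×10^-27 = 0.999.

0.999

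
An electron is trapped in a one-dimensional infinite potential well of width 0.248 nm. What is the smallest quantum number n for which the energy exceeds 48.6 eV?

E_1 = h²/(8m_eL²) = 9.796×10^-19 J = 6.115 eV.
Need n² > 48.6/6.115 = 7.948, i.e. n > 2.819.
The smallest integer satisfying this is n = 3.

n = 3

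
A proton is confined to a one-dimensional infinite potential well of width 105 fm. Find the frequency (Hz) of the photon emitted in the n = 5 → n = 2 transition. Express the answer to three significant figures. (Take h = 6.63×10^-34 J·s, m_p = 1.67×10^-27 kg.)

f = 9.45×10^19 Hz

E_1 = h²/(8m_pL²) = 2.984×10^-15 J and ΔE = (5² − 2²)E_1 = 6.266×10^-14 J.
f = ΔE/h = 6.266×10^-14/6.63×10^-34 = 9.45×10^19 Hz.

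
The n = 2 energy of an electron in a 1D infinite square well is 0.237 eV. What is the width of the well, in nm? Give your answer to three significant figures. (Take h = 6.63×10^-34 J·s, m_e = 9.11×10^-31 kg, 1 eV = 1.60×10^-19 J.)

L = 2.52 nm

From E_n = n²h²/(8m_eL²), L = n·h/√(8m_eE_n).
E_2 = 0.237 eV = 3.792×10^-20 J, so L = 2·6.63×10^-34/√(8·9.11×10^-31·3.792×10^-20) = 2.52×10^-9 m = 2.52 nm.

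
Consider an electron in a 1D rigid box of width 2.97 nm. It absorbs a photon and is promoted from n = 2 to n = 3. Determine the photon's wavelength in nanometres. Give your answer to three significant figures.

E_1 = h²/(8m_eL²) = 6.830×10^-21 J, so ΔE = (3² − 2²)E_1 = 3.415×10^-20 J.
λ = hc/ΔE = (6.626×10^-34·2.998×10^8)/3.415×10^-20 = 5.82×10^-6 m = 5.82×10^3 nm.

λ = 5.82×10^3 nm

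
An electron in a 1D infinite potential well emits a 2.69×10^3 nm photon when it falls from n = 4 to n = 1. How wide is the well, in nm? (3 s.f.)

L = 3.50 nm

The photon carries ΔE = hc/λ = 6.626×10^-34·2.998×10^8/2.69×10^-6 m = 7.385×10^-20 J.
Since ΔE = (4² − 1²)E_1, E_1 = 4.923×10^-21 J, and L = h/√(8m_eE_1) = 3.50×10^-9 m = 3.50 nm.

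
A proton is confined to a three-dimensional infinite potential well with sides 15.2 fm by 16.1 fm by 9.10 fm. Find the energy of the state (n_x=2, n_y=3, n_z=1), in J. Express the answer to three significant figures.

E = 2.10×10^-12 J

For a 3D rectangular well E = (h²/8m_p)·Σ n_i²/L_i² = (6.626×10^-34)²/(8·1.673×10^-27) · [2²/(15.2 fm)² + 3²/(16.1 fm)² + 1²/(9.10 fm)²].
Evaluating gives E = 2.10×10^-12 J.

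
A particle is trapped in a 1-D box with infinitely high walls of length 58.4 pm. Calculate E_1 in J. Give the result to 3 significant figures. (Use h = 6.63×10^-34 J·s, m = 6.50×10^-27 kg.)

E_1 = 2.48×10^-21 J

For an infinite well E_n = n²h²/(8mL²), so E_1 = h²/(8mL²) = (6.63×10^-34)²/(8·6.50×10^-27·(5.84×10^-11 m)²) = 2.479×10^-21 J.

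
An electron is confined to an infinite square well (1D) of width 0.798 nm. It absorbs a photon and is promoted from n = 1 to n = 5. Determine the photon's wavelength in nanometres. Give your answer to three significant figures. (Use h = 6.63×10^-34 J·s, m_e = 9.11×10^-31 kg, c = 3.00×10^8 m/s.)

E_1 = h²/(8m_eL²) = 9.471×10^-20 J, so ΔE = (5² − 1²)E_1 = 2.273×10^-18 J.
λ = hc/ΔE = (6.63×10^-34·3.00×10^8)/2.273×10^-18 = 8.75×10^-8 m = 87.5 nm.

λ = 87.5 nm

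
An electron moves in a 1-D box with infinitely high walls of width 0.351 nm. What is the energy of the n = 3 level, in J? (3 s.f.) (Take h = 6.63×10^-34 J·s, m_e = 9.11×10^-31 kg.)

E_3 = 4.41×10^-18 J

For an infinite well E_n = n²h²/(8m_eL²), so E_1 = h²/(8m_eL²) = (6.63×10^-34)²/(8·9.11×10^-31·(3.51×10^-10 m)²) = 4.896×10^-19 J.
Then E_3 = 3²·E_1 = 9·4.896×10^-19 J = 4.41×10^-18 J.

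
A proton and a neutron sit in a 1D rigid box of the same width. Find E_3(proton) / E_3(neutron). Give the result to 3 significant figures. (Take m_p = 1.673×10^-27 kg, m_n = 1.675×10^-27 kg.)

E_n ∝ 1/m at fixed n and L, so the ratio is m_n/m_p = 1.675×10^-27/1.673×10^-27 = 1.00.

1.00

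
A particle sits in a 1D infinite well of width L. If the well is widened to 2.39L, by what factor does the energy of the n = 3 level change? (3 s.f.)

E_n ∝ 1/L², so the energy scales by 1/2.39² = 0.175.

0.175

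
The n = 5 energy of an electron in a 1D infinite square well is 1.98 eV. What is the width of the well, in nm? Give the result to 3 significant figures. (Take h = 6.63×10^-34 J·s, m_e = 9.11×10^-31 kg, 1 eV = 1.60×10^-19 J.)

From E_n = n²h²/(8m_eL²), L = n·h/√(8m_eE_n).
E_5 = 1.98 eV = 3.168×10^-19 J, so L = 5·6.63×10^-34/√(8·9.11×10^-31·3.168×10^-19) = 2.18×10^-9 m = 2.18 nm.

L = 2.18 nm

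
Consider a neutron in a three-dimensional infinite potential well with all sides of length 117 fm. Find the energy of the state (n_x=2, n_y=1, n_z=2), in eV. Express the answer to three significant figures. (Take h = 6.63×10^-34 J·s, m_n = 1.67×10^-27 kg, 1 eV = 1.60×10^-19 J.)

E = 1.35×10^5 eV

For a 3D rectangular well E = (h²/8m_n)·Σ n_i²/L_i² = (6.63×10^-34)²/(8·1.67×10^-27) · [2²/(117 fm)² + 1²/(117 fm)² + 2²/(117 fm)²].
Evaluating gives E = 2.163×10^-14 J = 1.35×10^5 eV.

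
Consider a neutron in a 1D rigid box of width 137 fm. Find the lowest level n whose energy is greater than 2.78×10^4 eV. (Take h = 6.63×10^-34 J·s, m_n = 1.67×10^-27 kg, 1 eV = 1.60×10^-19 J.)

E_1 = h²/(8m_nL²) = 1.753×10^-15 J = 1.096×10^4 eV.
Need n² > 2.78×10^4/1.096×10^4 = 2.536, i.e. n > 1.592.
The smallest integer satisfying this is n = 2.

n = 2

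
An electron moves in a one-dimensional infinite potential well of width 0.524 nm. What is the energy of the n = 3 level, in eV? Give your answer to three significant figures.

For an infinite well E_n = n²h²/(8m_eL²), so E_1 = h²/(8m_eL²) = (6.626×10^-34)²/(8·9.109×10^-31·(5.24×10^-10 m)²) = 2.194×10^-19 J.
Then E_3 = 3²·E_1 = 9·2.194×10^-19 J = 1.975×10^-18 J.
Converting, E_3 = 1.975×10^-18 J / (1.602×10^-19 J/eV) = 12.3 eV.

E_3 = 12.3 eV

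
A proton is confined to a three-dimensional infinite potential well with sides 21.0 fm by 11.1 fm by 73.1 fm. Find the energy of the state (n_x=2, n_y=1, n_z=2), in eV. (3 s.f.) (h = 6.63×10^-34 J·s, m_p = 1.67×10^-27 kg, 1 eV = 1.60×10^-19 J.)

For a 3D rectangular well E = (h²/8m_p)·Σ n_i²/L_i² = (6.63×10^-34)²/(8·1.67×10^-27) · [2²/(21.0 fm)² + 1²/(11.1 fm)² + 2²/(73.1 fm)²].
Evaluating gives E = 5.901×10^-13 J = 3.69×10^6 eV.

E = 3.69×10^6 eV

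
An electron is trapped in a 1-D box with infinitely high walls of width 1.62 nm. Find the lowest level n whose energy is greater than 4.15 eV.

E_1 = h²/(8m_eL²) = 2.296×10^-20 J = 0.1433 eV.
Need n² > 4.15/0.1433 = 28.96, i.e. n > 5.381.
The smallest integer satisfying this is n = 6.

n = 6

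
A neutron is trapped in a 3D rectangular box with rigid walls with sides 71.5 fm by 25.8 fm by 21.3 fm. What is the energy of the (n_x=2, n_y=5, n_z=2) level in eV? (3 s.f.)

E = 9.64×10^6 eV

For a 3D rectangular well E = (h²/8m_n)·Σ n_i²/L_i² = (6.626×10^-34)²/(8·1.675×10^-27) · [2²/(71.5 fm)² + 5²/(25.8 fm)² + 2²/(21.3 fm)²].
Evaluating gives E = 1.545×10^-12 J = 9.64×10^6 eV.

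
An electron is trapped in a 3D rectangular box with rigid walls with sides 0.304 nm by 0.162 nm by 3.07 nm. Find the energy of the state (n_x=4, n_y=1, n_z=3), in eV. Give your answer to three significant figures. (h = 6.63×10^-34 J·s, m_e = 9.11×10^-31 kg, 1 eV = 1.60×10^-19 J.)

For a 3D rectangular well E = (h²/8m_e)·Σ n_i²/L_i² = (6.63×10^-34)²/(8·9.11×10^-31) · [4²/(0.304 nm)² + 1²/(0.162 nm)² + 3²/(3.07 nm)²].
Evaluating gives E = 1.280×10^-17 J = 80.0 eV.

E = 80.0 eV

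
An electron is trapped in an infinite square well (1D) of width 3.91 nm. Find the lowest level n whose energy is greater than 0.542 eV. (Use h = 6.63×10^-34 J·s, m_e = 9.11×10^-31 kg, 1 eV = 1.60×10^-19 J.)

n = 5

E_1 = h²/(8m_eL²) = 3.945×10^-21 J = 0.02466 eV.
Need n² > 0.542/0.02466 = 21.98, i.e. n > 4.688.
The smallest integer satisfying this is n = 5.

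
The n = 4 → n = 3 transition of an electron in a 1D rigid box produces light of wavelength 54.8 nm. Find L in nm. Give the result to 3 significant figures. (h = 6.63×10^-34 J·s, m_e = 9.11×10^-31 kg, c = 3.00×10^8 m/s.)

The photon carries ΔE = hc/λ = 6.63×10^-34·3.00×10^8/5.48×10^-8 m = 3.630×10^-18 J.
Since ΔE = (4² − 3²)E_1, E_1 = 5.186×10^-19 J, and L = h/√(8m_eE_1) = 3.41×10^-10 m = 0.341 nm.

L = 0.341 nm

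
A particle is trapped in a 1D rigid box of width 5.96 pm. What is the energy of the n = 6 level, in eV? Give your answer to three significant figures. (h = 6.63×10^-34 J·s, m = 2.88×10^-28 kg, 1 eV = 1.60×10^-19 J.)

For an infinite well E_n = n²h²/(8mL²), so E_1 = h²/(8mL²) = (6.63×10^-34)²/(8·2.88×10^-28·(5.96×10^-12 m)²) = 5.371×10^-18 J.
Then E_6 = 6²·E_1 = 36·5.371×10^-18 J = 1.934×10^-16 J.
Converting, E_6 = 1.934×10^-16 J / (1.60×10^-19 J/eV) = 1.21×10^3 eV.

E_6 = 1.21×10^3 eV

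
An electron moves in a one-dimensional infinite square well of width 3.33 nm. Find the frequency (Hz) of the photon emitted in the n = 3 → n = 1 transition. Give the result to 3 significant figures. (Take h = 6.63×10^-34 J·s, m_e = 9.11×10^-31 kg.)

E_1 = h²/(8m_eL²) = 5.439×10^-21 J and ΔE = (3² − 1²)E_1 = 4.351×10^-20 J.
f = ΔE/h = 4.351×10^-20/6.63×10^-34 = 6.56×10^13 Hz.

f = 6.56×10^13 Hz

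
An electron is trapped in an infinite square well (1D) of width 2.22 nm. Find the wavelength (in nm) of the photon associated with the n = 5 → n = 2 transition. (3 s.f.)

λ = 774 nm

E_1 = h²/(8m_eL²) = 1.222×10^-20 J, so ΔE = (5² − 2²)E_1 = 2.566×10^-19 J.
λ = hc/ΔE = (6.626×10^-34·2.998×10^8)/2.566×10^-19 = 7.74×10^-7 m = 774 nm.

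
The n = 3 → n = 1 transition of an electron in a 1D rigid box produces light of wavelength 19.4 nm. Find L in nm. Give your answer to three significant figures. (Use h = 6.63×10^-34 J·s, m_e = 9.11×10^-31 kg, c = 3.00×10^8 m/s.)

L = 0.217 nm

The photon carries ΔE = hc/λ = 6.63×10^-34·3.00×10^8/1.94×10^-8 m = 1.025×10^-17 J.
Since ΔE = (3² − 1²)E_1, E_1 = 1.281×10^-18 J, and L = h/√(8m_eE_1) = 2.17×10^-10 m = 0.217 nm.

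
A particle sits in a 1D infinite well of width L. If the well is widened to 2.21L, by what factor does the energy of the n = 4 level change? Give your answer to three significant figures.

E_n ∝ 1/L², so the energy scales by 1/2.21² = 0.205.

0.205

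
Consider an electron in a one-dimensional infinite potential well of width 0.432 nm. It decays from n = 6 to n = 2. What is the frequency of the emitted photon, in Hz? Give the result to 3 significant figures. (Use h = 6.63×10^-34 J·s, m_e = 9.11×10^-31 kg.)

E_1 = h²/(8m_eL²) = 3.232×10^-19 J and ΔE = (6² − 2²)E_1 = 1.034×10^-17 J.
f = ΔE/h = 1.034×10^-17/6.63×10^-34 = 1.56×10^16 Hz.

f = 1.56×10^16 Hz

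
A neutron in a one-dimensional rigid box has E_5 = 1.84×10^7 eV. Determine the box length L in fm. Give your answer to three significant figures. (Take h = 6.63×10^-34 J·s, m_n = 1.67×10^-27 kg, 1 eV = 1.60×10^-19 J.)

L = 16.7 fm

From E_n = n²h²/(8m_nL²), L = n·h/√(8m_nE_n).
E_5 = 1.84×10^7 eV = 2.944×10^-12 J, so L = 5·6.63×10^-34/√(8·1.67×10^-27·2.944×10^-12) = 1.67×10^-14 m = 16.7 fm.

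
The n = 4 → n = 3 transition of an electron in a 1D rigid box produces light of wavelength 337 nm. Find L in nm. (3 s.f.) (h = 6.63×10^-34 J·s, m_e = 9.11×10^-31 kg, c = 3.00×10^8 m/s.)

The photon carries ΔE = hc/λ = 6.63×10^-34·3.00×10^8/3.37×10^-7 m = 5.902×10^-19 J.
Since ΔE = (4² − 3²)E_1, E_1 = 8.431×10^-20 J, and L = h/√(8m_eE_1) = 8.46×10^-10 m = 0.846 nm.

L = 0.846 nm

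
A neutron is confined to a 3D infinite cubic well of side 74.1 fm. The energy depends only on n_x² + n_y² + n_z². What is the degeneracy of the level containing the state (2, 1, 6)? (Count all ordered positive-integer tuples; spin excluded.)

The level has n_x² + n_y² + n_z² = 41. The ordered positive-integer solutions are (1, 2, 6), (1, 6, 2), (2, 1, 6), (2, 6, 1), (3, 4, 4), (4, 3, 4), (4, 4, 3), (6, 1, 2), (6, 2, 1).
That gives 9 states.

degeneracy = 9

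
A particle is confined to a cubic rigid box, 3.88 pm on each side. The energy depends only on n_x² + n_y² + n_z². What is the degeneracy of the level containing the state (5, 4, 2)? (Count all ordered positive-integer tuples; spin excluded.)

The level has n_x² + n_y² + n_z² = 45. The ordered positive-integer solutions are (2, 4, 5), (2, 5, 4), (4, 2, 5), (4, 5, 2), (5, 2, 4), (5, 4, 2).
That gives 6 states.

degeneracy = 6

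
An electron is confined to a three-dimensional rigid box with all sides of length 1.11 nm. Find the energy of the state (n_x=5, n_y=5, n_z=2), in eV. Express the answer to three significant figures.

For a 3D rectangular well E = (h²/8m_e)·Σ n_i²/L_i² = (6.626×10^-34)²/(8·9.109×10^-31) · [5²/(1.11 nm)² + 5²/(1.11 nm)² + 2²/(1.11 nm)²].
Evaluating gives E = 2.641×10^-18 J = 16.5 eV.

E = 16.5 eV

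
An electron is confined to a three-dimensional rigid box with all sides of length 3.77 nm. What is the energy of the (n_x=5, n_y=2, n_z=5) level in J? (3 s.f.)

E = 2.29×10^-19 J

For a 3D rectangular well E = (h²/8m_e)·Σ n_i²/L_i² = (6.626×10^-34)²/(8·9.109×10^-31) · [5²/(3.77 nm)² + 2²/(3.77 nm)² + 5²/(3.77 nm)²].
Evaluating gives E = 2.29×10^-19 J.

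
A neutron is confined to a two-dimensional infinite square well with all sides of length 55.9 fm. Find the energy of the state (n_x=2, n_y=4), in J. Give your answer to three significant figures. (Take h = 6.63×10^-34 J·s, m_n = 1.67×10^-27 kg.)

For a 2D rectangular well E = (h²/8m_n)·Σ n_i²/L_i² = (6.63×10^-34)²/(8·1.67×10^-27) · [2²/(55.9 fm)² + 4²/(55.9 fm)²].
Evaluating gives E = 2.11×10^-13 J.

E = 2.11×10^-13 J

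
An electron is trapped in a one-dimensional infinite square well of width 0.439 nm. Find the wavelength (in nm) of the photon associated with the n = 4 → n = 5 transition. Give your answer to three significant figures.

E_1 = h²/(8m_eL²) = 3.126×10^-19 J, so ΔE = (5² − 4²)E_1 = 2.813×10^-18 J.
λ = hc/ΔE = (6.626×10^-34·2.998×10^8)/2.813×10^-18 = 7.06×10^-8 m = 70.6 nm.

λ = 70.6 nm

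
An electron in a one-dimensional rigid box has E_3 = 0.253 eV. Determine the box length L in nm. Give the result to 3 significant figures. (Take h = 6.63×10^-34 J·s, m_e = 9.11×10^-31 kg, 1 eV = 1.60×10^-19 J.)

From E_n = n²h²/(8m_eL²), L = n·h/√(8m_eE_n).
E_3 = 0.253 eV = 4.048×10^-20 J, so L = 3·6.63×10^-34/√(8·9.11×10^-31·4.048×10^-20) = 3.66×10^-9 m = 3.66 nm.

L = 3.66 nm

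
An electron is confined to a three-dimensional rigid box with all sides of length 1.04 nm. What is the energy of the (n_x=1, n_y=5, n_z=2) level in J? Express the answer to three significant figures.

E = 1.67×10^-18 J

For a 3D rectangular well E = (h²/8m_e)·Σ n_i²/L_i² = (6.626×10^-34)²/(8·9.109×10^-31) · [1²/(1.04 nm)² + 5²/(1.04 nm)² + 2²/(1.04 nm)²].
Evaluating gives E = 1.67×10^-18 J.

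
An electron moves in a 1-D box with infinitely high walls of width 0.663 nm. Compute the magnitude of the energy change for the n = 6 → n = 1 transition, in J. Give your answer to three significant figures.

|ΔE| = 4.80×10^-18 J

E_1 = h²/(8m_eL²) = 1.371×10^-19 J.
|ΔE| = |6² − 1²|·E_1 = 35·1.371×10^-19 J = 4.80×10^-18 J.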